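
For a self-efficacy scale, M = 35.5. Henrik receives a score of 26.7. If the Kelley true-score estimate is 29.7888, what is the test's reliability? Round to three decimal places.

T̂ = ρX + (1 − ρ)μ  ⇒  T̂ − μ = ρ(X − μ)
ρ = (T̂ − μ)/(X − μ) = (29.7888 − 35.5) / (26.7 − 35.5) = -5.7112 / -8.8 = 0.64900

0.649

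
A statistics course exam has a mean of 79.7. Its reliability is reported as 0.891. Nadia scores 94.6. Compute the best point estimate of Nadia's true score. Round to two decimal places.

92.98

Regress the observed score toward the mean by the unreliability: T̂ = 0.891·94.6 + 0.109·79.7 = 84.2886 + 8.6873 = 92.976.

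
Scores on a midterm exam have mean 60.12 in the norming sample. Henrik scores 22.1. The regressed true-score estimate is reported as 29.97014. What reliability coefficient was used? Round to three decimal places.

T̂ = ρX + (1 − ρ)μ  ⇒  T̂ − μ = ρ(X − μ)
ρ = (T̂ − μ)/(X − μ) = (29.97014 − 60.12) / (22.1 − 60.12) = -30.14986 / -38.02 = 0.79300

0.793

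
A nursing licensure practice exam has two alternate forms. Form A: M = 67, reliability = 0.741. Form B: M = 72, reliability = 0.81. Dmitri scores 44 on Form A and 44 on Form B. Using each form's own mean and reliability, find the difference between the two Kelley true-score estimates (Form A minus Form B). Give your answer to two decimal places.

0.64

T̂_A = 0.741(44) + 0.259(67) = 49.9570
T̂_B = 0.81(44) + 0.19(72) = 49.3200
T̂_A − T̂_B = 0.6370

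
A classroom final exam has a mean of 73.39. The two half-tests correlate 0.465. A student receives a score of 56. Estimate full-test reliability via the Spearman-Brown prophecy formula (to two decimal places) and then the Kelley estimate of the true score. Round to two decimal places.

62.43

Spearman-Brown: ρ = 2r/(1 + r) = 2(0.465)/(1 + 0.465) = 0.9300/1.465 = 0.6348 → 0.63
Weight the observed score by reliability and the mean by (1 − reliability): T̂ = 0.63·56 + 0.37·73.39 = 35.28 + 27.1543 = 62.434.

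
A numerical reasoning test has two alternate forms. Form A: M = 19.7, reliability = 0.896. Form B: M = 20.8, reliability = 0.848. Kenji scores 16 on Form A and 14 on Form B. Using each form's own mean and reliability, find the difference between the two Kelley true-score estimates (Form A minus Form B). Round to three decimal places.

1.351

T̂_A = 0.896(16) + 0.104(19.7) = 16.38480
T̂_B = 0.848(14) + 0.152(20.8) = 15.03360
T̂_A − T̂_B = 1.35120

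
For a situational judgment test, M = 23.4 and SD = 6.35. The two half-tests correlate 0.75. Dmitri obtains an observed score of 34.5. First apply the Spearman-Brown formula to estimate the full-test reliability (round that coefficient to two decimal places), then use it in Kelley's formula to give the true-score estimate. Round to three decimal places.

Spearman-Brown: ρ = 2r/(1 + r) = 2(0.75)/(1 + 0.75) = 1.500/1.75 = 0.8571 → 0.86
Regress the observed score toward the mean by the unreliability: T̂ = 0.86·34.5 + 0.14·23.4 = 29.670 + 3.276 = 32.9460.

32.946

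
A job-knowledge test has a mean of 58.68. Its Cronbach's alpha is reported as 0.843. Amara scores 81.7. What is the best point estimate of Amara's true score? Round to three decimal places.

78.086

T̂ = 0.843(81.7) + 0.157(58.68) = 68.8731 + 9.21276 = 78.0859 → 78.086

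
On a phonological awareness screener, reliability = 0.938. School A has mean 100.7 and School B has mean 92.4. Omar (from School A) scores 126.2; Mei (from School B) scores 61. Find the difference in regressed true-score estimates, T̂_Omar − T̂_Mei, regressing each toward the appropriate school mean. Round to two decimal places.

T̂_Omar = 0.938(126.2) + 0.062(100.7) = 124.6190
T̂_Mei = 0.938(61) + 0.062(92.4) = 62.9468
Difference = 124.6190 − 62.9468 = 61.6722

61.67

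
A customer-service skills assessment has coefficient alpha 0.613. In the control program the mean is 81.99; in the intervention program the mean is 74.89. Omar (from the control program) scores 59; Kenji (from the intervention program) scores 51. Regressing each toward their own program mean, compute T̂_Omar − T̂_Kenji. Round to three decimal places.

7.652

T̂_Omar = 0.613(59) + 0.387(81.99) = 67.89713
T̂_Kenji = 0.613(51) + 0.387(74.89) = 60.24543
Difference = 67.89713 − 60.24543 = 7.65170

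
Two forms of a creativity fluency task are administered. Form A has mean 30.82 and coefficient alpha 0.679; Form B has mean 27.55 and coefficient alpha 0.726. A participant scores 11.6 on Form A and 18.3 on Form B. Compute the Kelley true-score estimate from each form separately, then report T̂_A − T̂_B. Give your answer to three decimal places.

T̂_A = 0.679(11.6) + 0.321(30.82) = 17.76962
T̂_B = 0.726(18.3) + 0.274(27.55) = 20.83450
T̂_A − T̂_B = -3.06488

-3.065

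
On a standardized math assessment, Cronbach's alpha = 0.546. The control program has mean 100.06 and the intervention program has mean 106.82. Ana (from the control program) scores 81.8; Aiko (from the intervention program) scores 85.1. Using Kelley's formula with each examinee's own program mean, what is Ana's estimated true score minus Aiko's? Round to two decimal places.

-4.87

T̂_Ana = 0.546(81.8) + 0.454(100.06) = 90.0900
T̂_Aiko = 0.546(85.1) + 0.454(106.82) = 94.9609
Difference = 90.0900 − 94.9609 = -4.8708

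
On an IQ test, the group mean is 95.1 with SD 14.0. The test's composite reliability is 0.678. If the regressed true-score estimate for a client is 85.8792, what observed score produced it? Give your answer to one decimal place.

T̂ = ρX + (1 − ρ)μ  ⇒  X = (T̂ − (1 − ρ)μ) / ρ
X = (85.8792 − 0.322 × 95.1) / 0.678 = (85.8792 − 30.6222) / 0.678 = 55.2570 / 0.678 = 81.500

81.5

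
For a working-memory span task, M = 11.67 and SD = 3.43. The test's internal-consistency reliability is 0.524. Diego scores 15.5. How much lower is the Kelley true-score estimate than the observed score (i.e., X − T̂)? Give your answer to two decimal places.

1.82

T̂ = 0.524(15.5) + 0.476(11.67) = 8.1220 + 5.55492 = 13.6769 → 13.677
X − T̂ = 15.5 − 13.677 = 1.823 → 1.82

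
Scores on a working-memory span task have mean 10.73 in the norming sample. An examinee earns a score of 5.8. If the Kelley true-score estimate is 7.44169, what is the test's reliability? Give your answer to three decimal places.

T̂ = ρX + (1 − ρ)μ  ⇒  T̂ − μ = ρ(X − μ)
ρ = (T̂ − μ)/(X − μ) = (7.44169 − 10.73) / (5.8 − 10.73) = -3.28831 / -4.93 = 0.66700

0.667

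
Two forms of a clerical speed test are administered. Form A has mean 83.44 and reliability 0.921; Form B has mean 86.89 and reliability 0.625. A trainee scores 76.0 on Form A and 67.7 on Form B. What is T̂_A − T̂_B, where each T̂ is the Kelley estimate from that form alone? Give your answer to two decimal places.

T̂_A = 0.921(76.0) + 0.079(83.44) = 76.5878
T̂_B = 0.625(67.7) + 0.375(86.89) = 74.8963
T̂_A − T̂_B = 1.6915

1.69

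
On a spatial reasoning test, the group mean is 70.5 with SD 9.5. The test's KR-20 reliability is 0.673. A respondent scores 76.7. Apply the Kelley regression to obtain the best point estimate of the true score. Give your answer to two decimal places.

T̂ = 0.673(76.7) + 0.327(70.5) = 51.6191 + 23.0535 = 74.673 → 74.67

74.67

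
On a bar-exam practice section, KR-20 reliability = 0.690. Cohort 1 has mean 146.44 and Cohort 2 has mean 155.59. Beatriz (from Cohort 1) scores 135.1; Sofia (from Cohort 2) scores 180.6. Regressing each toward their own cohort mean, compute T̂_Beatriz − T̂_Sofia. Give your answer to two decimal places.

T̂_Beatriz = 0.690(135.1) + 0.310(146.44) = 138.6154
T̂_Sofia = 0.690(180.6) + 0.310(155.59) = 172.8469
Difference = 138.6154 − 172.8469 = -34.2315

-34.23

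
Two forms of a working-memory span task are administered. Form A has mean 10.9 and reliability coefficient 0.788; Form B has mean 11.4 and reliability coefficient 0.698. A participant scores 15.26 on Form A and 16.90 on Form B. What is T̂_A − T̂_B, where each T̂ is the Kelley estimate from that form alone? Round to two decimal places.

T̂_A = 0.788(15.26) + 0.212(10.9) = 14.3357
T̂_B = 0.698(16.90) + 0.302(11.4) = 15.2390
T̂_A − T̂_B = -0.9033

-0.90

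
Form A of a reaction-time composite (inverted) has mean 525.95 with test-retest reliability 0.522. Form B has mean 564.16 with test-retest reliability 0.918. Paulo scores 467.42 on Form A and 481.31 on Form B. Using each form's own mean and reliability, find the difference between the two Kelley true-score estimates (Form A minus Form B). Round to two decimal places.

7.29

T̂_A = 0.522(467.42) + 0.478(525.95) = 495.3973
T̂_B = 0.918(481.31) + 0.082(564.16) = 488.1037
T̂_A − T̂_B = 7.2936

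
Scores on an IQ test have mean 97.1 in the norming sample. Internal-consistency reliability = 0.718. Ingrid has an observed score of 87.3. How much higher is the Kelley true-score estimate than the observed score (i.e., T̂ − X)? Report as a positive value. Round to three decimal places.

2.764

T̂ = 0.718(87.3) + 0.282(97.1) = 62.6814 + 27.3822 = 90.06360 → 90.0636
T̂ − X = 90.0636 − 87.3 = 2.7636 → 2.764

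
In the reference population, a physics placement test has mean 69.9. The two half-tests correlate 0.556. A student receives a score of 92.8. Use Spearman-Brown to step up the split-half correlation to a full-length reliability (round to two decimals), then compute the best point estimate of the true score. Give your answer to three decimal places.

86.159

Spearman-Brown: ρ = 2r/(1 + r) = 2(0.556)/(1 + 0.556) = 1.1120/1.556 = 0.7147 → 0.71
T̂ = 0.71(92.8) + 0.29(69.9) = 65.888 + 20.271 = 86.1590 → 86.159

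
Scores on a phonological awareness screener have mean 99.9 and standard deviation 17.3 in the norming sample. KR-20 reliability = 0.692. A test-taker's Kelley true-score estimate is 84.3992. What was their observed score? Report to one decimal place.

77.5

T̂ = ρX + (1 − ρ)μ  ⇒  X = (T̂ − (1 − ρ)μ) / ρ
X = (84.3992 − 0.308 × 99.9) / 0.692 = (84.3992 − 30.7692) / 0.692 = 53.6300 / 0.692 = 77.500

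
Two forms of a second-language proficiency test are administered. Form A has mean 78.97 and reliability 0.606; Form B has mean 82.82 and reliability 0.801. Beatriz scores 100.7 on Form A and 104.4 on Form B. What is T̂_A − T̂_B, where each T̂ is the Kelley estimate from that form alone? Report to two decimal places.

-7.97

T̂_A = 0.606(100.7) + 0.394(78.97) = 92.1384
T̂_B = 0.801(104.4) + 0.199(82.82) = 100.1056
T̂_A − T̂_B = -7.9672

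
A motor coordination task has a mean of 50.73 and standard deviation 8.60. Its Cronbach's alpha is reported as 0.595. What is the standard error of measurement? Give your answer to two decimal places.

5.47

SEM = SD · √(1 − ρ) = 8.60 × √0.405 = 8.60 × 0.6364 = 5.473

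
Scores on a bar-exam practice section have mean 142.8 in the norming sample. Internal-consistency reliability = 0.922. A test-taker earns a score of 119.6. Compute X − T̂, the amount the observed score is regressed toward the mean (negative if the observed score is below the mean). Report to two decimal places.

-1.81

Kelley's formula gives T̂ = 0.922·119.6 + 0.078·142.8 = 110.2712 + 11.1384 = 121.4096.
X − T̂ = 119.6 − 121.410 = -1.810 → -1.81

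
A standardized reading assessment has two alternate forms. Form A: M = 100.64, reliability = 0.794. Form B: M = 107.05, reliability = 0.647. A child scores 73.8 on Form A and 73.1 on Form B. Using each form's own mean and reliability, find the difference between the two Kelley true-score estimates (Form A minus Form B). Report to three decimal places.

-5.755

T̂_A = 0.794(73.8) + 0.206(100.64) = 79.32904
T̂_B = 0.647(73.1) + 0.353(107.05) = 85.08435
T̂_A − T̂_B = -5.75531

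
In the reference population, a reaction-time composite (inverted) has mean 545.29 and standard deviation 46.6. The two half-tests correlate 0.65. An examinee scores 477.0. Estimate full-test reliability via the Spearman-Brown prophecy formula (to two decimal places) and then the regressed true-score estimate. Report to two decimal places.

Spearman-Brown: ρ = 2r/(1 + r) = 2(0.65)/(1 + 0.65) = 1.300/1.65 = 0.7879 → 0.79
T̂ = 0.79(477.0) + 0.21(545.29) = 376.830 + 114.5109 = 491.341 → 491.34

491.34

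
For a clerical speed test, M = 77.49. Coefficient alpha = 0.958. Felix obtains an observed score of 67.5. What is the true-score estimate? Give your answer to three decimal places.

67.920

T̂ = 0.958(67.5) + 0.042(77.49) = 64.6650 + 3.25458 = 67.9196 → 67.920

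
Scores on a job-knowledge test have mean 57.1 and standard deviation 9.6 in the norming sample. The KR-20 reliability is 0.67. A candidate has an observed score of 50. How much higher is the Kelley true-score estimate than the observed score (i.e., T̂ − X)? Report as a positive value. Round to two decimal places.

2.34

T̂ = 0.67(50) + 0.33(57.1) = 33.50 + 18.843 = 52.3430 → 52.343
T̂ − X = 52.343 − 50 = 2.343 → 2.34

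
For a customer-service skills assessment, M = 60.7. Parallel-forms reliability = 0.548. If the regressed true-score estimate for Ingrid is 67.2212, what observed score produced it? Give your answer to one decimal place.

72.6

T̂ = ρX + (1 − ρ)μ  ⇒  X = (T̂ − (1 − ρ)μ) / ρ
X = (67.2212 − 0.452 × 60.7) / 0.548 = (67.2212 − 27.4364) / 0.548 = 39.7848 / 0.548 = 72.600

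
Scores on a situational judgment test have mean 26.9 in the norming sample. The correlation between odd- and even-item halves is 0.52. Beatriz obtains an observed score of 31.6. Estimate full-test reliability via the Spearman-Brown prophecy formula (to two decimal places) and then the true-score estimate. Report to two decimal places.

30.10

Spearman-Brown: ρ = 2r/(1 + r) = 2(0.52)/(1 + 0.52) = 1.040/1.52 = 0.6842 → 0.68
T̂ = ρX + (1 − ρ)μ
  = 0.68 × 31.6 + 0.32 × 26.9
  = 21.488 + 8.608
  = 30.096
  ≈ 30.10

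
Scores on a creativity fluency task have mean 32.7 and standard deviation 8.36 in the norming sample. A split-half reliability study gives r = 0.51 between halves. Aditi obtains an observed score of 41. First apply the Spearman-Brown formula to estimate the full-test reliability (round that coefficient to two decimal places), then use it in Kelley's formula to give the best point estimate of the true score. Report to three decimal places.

Spearman-Brown: ρ = 2r/(1 + r) = 2(0.51)/(1 + 0.51) = 1.020/1.51 = 0.6755 → 0.68
T̂ = 0.68(41) + 0.32(32.7) = 27.88 + 10.464 = 38.3440 → 38.344

38.344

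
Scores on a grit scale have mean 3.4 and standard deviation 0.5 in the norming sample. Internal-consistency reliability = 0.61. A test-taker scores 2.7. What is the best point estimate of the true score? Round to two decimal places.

T̂ = ρX + (1 − ρ)μ
  = 0.61 × 2.7 + 0.39 × 3.4
  = 1.647 + 1.326
  = 2.973
  ≈ 2.97

2.97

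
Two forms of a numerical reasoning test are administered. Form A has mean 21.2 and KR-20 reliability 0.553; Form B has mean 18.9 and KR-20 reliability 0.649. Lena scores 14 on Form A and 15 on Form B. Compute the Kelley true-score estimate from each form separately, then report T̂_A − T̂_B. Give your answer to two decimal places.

0.85

T̂_A = 0.553(14) + 0.447(21.2) = 17.2184
T̂_B = 0.649(15) + 0.351(18.9) = 16.3689
T̂_A − T̂_B = 0.8495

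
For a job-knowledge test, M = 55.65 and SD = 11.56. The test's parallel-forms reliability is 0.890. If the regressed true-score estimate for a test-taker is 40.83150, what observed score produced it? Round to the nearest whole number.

39

T̂ = ρX + (1 − ρ)μ  ⇒  X = (T̂ − (1 − ρ)μ) / ρ
X = (40.83150 − 0.110 × 55.65) / 0.890 = (40.83150 − 6.12150) / 0.890 = 34.71000 / 0.890 = 39.00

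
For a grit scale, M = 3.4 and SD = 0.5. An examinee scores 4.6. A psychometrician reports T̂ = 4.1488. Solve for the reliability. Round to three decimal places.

0.624

T̂ = ρX + (1 − ρ)μ  ⇒  T̂ − μ = ρ(X − μ)
ρ = (T̂ − μ)/(X − μ) = (4.1488 − 3.4) / (4.6 − 3.4) = 0.7488 / 1.2 = 0.62400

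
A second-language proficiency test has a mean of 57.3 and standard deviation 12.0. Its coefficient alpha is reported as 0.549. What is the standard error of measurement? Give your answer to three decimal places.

8.059

SEM = SD · √(1 − ρ) = 12.0 × √0.451 = 12.0 × 0.6716 = 8.0588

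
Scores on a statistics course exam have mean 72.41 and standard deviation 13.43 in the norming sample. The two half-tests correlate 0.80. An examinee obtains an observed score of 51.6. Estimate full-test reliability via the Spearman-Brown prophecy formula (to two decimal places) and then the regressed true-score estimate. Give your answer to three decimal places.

Spearman-Brown: ρ = 2r/(1 + r) = 2(0.80)/(1 + 0.80) = 1.600/1.80 = 0.8889 → 0.89
T̂ = 0.89(51.6) + 0.11(72.41) = 45.924 + 7.9651 = 53.8891 → 53.889

53.889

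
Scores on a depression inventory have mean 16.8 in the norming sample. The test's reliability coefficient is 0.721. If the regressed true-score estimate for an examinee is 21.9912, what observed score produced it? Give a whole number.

24

T̂ = ρX + (1 − ρ)μ  ⇒  X = (T̂ − (1 − ρ)μ) / ρ
X = (21.9912 − 0.279 × 16.8) / 0.721 = (21.9912 − 4.6872) / 0.721 = 17.3040 / 0.721 = 24.00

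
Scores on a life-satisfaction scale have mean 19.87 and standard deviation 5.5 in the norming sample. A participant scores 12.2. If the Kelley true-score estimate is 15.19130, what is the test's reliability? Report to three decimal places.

T̂ = ρX + (1 − ρ)μ  ⇒  T̂ − μ = ρ(X − μ)
ρ = (T̂ − μ)/(X − μ) = (15.19130 − 19.87) / (12.2 − 19.87) = -4.67870 / -7.67 = 0.61000

0.610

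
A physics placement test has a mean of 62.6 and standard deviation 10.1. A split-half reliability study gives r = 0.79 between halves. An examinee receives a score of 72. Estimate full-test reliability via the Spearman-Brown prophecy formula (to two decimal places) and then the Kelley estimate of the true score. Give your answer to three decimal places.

Spearman-Brown: ρ = 2r/(1 + r) = 2(0.79)/(1 + 0.79) = 1.580/1.79 = 0.8827 → 0.88
Weight the observed score by reliability and the mean by (1 − reliability): T̂ = 0.88·72 + 0.12·62.6 = 63.36 + 7.512 = 70.8720.

70.872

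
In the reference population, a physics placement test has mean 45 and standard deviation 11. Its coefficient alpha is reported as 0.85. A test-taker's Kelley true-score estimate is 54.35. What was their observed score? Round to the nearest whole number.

56

T̂ = ρX + (1 − ρ)μ  ⇒  X = (T̂ − (1 − ρ)μ) / ρ
X = (54.35 − 0.15 × 45) / 0.85 = (54.35 − 6.75) / 0.85 = 47.60 / 0.85 = 56.00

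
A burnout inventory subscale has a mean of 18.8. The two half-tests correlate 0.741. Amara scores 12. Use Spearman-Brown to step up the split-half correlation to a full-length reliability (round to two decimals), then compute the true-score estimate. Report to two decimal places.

Spearman-Brown: ρ = 2r/(1 + r) = 2(0.741)/(1 + 0.741) = 1.4820/1.741 = 0.8512 → 0.85
Kelley's formula gives T̂ = 0.85·12 + 0.15·18.8 = 10.20 + 2.820 = 13.020.

13.02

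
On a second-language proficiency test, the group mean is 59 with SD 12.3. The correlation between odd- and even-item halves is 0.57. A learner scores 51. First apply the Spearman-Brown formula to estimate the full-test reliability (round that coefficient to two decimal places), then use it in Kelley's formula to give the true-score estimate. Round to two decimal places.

Spearman-Brown: ρ = 2r/(1 + r) = 2(0.57)/(1 + 0.57) = 1.140/1.57 = 0.7261 → 0.73
T̂ = ρX + (1 − ρ)μ
  = 0.73 × 51 + 0.27 × 59
  = 37.23 + 15.93
  = 53.160
  ≈ 53.16

53.16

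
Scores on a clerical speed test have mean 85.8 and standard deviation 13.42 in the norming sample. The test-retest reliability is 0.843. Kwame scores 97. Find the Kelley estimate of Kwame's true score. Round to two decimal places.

95.24

T̂ = ρX + (1 − ρ)μ
  = 0.843 × 97 + 0.157 × 85.8
  = 81.771 + 13.4706
  = 95.242
  ≈ 95.24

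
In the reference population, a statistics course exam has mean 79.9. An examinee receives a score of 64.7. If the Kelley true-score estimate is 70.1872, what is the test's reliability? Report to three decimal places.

T̂ = ρX + (1 − ρ)μ  ⇒  T̂ − μ = ρ(X − μ)
ρ = (T̂ − μ)/(X − μ) = (70.1872 − 79.9) / (64.7 − 79.9) = -9.7128 / -15.2 = 0.63900

0.639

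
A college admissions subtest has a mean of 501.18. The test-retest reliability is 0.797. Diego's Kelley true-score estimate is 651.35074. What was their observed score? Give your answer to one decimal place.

T̂ = ρX + (1 − ρ)μ  ⇒  X = (T̂ − (1 − ρ)μ) / ρ
X = (651.35074 − 0.203 × 501.18) / 0.797 = (651.35074 − 101.73954) / 0.797 = 549.61120 / 0.797 = 689.600

689.6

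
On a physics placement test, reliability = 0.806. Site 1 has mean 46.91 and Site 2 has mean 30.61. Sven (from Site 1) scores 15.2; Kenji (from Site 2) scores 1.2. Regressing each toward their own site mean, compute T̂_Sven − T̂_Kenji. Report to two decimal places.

14.45

T̂_Sven = 0.806(15.2) + 0.194(46.91) = 21.3517
T̂_Kenji = 0.806(1.2) + 0.194(30.61) = 6.9055
Difference = 21.3517 − 6.9055 = 14.4462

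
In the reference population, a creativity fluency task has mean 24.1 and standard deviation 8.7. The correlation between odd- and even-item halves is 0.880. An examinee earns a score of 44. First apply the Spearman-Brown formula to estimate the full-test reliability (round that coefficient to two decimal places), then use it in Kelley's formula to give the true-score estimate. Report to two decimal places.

Spearman-Brown: ρ = 2r/(1 + r) = 2(0.880)/(1 + 0.880) = 1.7600/1.880 = 0.9362 → 0.94
Regress the observed score toward the mean by the unreliability: T̂ = 0.94·44 + 0.06·24.1 = 41.36 + 1.446 = 42.806.

42.81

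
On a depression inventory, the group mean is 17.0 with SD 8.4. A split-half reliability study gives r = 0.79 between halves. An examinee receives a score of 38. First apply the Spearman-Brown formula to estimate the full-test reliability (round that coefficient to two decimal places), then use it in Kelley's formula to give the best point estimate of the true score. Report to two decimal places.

Spearman-Brown: ρ = 2r/(1 + r) = 2(0.79)/(1 + 0.79) = 1.580/1.79 = 0.8827 → 0.88
T̂ = 0.88(38) + 0.12(17.0) = 33.44 + 2.040 = 35.480 → 35.48

35.48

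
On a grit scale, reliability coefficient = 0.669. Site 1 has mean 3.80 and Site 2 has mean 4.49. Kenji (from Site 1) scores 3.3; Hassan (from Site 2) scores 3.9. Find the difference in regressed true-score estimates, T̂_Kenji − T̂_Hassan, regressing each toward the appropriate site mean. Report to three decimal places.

T̂_Kenji = 0.669(3.3) + 0.331(3.80) = 3.46550
T̂_Hassan = 0.669(3.9) + 0.331(4.49) = 4.09529
Difference = 3.46550 − 4.09529 = -0.62979

-0.630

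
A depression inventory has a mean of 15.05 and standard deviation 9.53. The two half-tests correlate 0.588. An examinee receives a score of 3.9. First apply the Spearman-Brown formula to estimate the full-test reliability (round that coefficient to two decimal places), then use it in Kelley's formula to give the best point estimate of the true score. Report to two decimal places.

6.80

Spearman-Brown: ρ = 2r/(1 + r) = 2(0.588)/(1 + 0.588) = 1.1760/1.588 = 0.7406 → 0.74
T̂ = 0.74(3.9) + 0.26(15.05) = 2.886 + 3.9130 = 6.799 → 6.80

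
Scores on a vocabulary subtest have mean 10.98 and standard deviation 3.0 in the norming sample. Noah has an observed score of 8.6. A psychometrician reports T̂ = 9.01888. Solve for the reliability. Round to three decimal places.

0.824

T̂ = ρX + (1 − ρ)μ  ⇒  T̂ − μ = ρ(X − μ)
ρ = (T̂ − μ)/(X − μ) = (9.01888 − 10.98) / (8.6 − 10.98) = -1.96112 / -2.38 = 0.82400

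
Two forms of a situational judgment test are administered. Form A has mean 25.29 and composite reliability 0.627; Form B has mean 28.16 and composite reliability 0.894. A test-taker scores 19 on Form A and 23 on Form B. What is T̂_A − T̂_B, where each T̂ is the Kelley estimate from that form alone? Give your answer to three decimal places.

-2.201

T̂_A = 0.627(19) + 0.373(25.29) = 21.34617
T̂_B = 0.894(23) + 0.106(28.16) = 23.54696
T̂_A − T̂_B = -2.20079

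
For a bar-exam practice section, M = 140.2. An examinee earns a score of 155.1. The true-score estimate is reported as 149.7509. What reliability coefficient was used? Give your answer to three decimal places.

0.641

T̂ = ρX + (1 − ρ)μ  ⇒  T̂ − μ = ρ(X − μ)
ρ = (T̂ − μ)/(X − μ) = (149.7509 − 140.2) / (155.1 − 140.2) = 9.5509 / 14.9 = 0.64100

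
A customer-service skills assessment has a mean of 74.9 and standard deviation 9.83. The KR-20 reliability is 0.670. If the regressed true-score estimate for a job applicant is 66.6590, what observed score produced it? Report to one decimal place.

T̂ = ρX + (1 − ρ)μ  ⇒  X = (T̂ − (1 − ρ)μ) / ρ
X = (66.6590 − 0.330 × 74.9) / 0.670 = (66.6590 − 24.7170) / 0.670 = 41.9420 / 0.670 = 62.600

62.6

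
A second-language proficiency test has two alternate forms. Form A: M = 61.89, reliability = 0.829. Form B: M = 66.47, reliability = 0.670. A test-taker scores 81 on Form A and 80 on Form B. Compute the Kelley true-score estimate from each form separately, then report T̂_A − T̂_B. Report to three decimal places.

T̂_A = 0.829(81) + 0.171(61.89) = 77.73219
T̂_B = 0.670(80) + 0.330(66.47) = 75.53510
T̂_A − T̂_B = 2.19709

2.197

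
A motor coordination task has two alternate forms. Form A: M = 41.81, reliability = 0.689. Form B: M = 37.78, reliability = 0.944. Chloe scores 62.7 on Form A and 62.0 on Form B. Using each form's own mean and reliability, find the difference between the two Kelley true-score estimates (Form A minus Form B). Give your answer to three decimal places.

T̂_A = 0.689(62.7) + 0.311(41.81) = 56.20321
T̂_B = 0.944(62.0) + 0.056(37.78) = 60.64368
T̂_A − T̂_B = -4.44047

-4.440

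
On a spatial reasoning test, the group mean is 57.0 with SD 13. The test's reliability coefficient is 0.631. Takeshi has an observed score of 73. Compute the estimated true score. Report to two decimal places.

67.10

T̂ = ρX + (1 − ρ)μ
  = 0.631 × 73 + 0.369 × 57.0
  = 46.063 + 21.0330
  = 67.096
  ≈ 67.10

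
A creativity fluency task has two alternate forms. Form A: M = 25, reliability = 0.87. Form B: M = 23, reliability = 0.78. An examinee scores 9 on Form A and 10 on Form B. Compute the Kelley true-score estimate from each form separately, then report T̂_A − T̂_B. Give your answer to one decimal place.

-1.8

T̂_A = 0.87(9) + 0.13(25) = 11.080
T̂_B = 0.78(10) + 0.22(23) = 12.860
T̂_A − T̂_B = -1.780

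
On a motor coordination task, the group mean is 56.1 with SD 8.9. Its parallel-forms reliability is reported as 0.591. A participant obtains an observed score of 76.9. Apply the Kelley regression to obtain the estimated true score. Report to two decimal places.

Regress the observed score toward the mean by the unreliability: T̂ = 0.591·76.9 + 0.409·56.1 = 45.4479 + 22.9449 = 68.393.

68.39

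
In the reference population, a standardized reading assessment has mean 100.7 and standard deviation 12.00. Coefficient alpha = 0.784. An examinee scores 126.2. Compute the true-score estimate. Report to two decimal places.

120.69

T̂ = ρX + (1 − ρ)μ
  = 0.784 × 126.2 + 0.216 × 100.7
  = 98.9408 + 21.7512
  = 120.692
  ≈ 120.69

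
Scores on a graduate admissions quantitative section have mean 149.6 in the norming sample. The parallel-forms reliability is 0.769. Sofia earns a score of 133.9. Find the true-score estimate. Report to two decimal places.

137.53

T̂ = ρX + (1 − ρ)μ
  = 0.769 × 133.9 + 0.231 × 149.6
  = 102.9691 + 34.5576
  = 137.527
  ≈ 137.53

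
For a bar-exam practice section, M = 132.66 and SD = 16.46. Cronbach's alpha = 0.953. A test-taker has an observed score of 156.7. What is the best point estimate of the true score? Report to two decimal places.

T̂ = ρX + (1 − ρ)μ
  = 0.953 × 156.7 + 0.047 × 132.66
  = 149.3351 + 6.23502
  = 155.570
  ≈ 155.57

155.57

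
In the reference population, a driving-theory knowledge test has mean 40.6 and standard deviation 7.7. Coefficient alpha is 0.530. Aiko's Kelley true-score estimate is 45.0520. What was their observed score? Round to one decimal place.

49.0

T̂ = ρX + (1 − ρ)μ  ⇒  X = (T̂ − (1 − ρ)μ) / ρ
X = (45.0520 − 0.470 × 40.6) / 0.530 = (45.0520 − 19.0820) / 0.530 = 25.9700 / 0.530 = 49.000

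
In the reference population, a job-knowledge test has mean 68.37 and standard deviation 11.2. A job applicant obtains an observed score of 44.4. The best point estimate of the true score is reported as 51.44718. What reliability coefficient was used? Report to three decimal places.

T̂ = ρX + (1 − ρ)μ  ⇒  T̂ − μ = ρ(X − μ)
ρ = (T̂ − μ)/(X − μ) = (51.44718 − 68.37) / (44.4 − 68.37) = -16.92282 / -23.97 = 0.70600

0.706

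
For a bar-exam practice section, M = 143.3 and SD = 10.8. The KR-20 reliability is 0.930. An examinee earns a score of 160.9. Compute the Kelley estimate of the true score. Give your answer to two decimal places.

159.67

Kelley's formula gives T̂ = 0.930·160.9 + 0.070·143.3 = 149.6370 + 10.0310 = 159.668.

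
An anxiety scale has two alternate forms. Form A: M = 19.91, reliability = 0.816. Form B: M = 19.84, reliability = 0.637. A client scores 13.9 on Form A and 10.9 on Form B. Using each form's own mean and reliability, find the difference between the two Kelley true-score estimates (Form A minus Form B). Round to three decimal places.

T̂_A = 0.816(13.9) + 0.184(19.91) = 15.00584
T̂_B = 0.637(10.9) + 0.363(19.84) = 14.14522
T̂_A − T̂_B = 0.86062

0.861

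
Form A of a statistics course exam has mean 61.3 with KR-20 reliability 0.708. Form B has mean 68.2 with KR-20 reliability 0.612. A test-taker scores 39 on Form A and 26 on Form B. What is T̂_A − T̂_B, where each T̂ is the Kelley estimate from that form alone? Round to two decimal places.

T̂_A = 0.708(39) + 0.292(61.3) = 45.5116
T̂_B = 0.612(26) + 0.388(68.2) = 42.3736
T̂_A − T̂_B = 3.1380

3.14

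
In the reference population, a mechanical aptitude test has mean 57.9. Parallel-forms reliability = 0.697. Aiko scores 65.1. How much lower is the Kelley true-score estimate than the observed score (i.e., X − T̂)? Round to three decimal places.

T̂ = 0.697(65.1) + 0.303(57.9) = 45.3747 + 17.5437 = 62.91840 → 62.9184
X − T̂ = 65.1 − 62.9184 = 2.1816 → 2.182

2.182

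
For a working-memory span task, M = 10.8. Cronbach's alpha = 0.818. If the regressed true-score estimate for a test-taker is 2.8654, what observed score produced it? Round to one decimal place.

T̂ = ρX + (1 − ρ)μ  ⇒  X = (T̂ − (1 − ρ)μ) / ρ
X = (2.8654 − 0.182 × 10.8) / 0.818 = (2.8654 − 1.9656) / 0.818 = 0.8998 / 0.818 = 1.100

1.1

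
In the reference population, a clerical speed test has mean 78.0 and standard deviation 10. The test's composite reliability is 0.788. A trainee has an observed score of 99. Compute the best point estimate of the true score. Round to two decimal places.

Regress the observed score toward the mean by the unreliability: T̂ = 0.788·99 + 0.212·78.0 = 78.012 + 16.5360 = 94.548.

94.55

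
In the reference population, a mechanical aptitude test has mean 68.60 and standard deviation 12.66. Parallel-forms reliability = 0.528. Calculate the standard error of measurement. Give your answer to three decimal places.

8.698

SEM = SD · √(1 − ρ) = 12.66 × √0.472 = 12.66 × 0.6870 = 8.6977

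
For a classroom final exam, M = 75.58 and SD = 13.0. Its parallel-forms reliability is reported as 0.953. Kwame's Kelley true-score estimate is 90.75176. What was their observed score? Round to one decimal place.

91.5

T̂ = ρX + (1 − ρ)μ  ⇒  X = (T̂ − (1 − ρ)μ) / ρ
X = (90.75176 − 0.047 × 75.58) / 0.953 = (90.75176 − 3.55226) / 0.953 = 87.19950 / 0.953 = 91.500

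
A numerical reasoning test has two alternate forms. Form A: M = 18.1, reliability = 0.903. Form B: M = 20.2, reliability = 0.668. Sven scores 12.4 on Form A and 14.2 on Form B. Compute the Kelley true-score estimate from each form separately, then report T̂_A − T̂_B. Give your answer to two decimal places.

-3.24

T̂_A = 0.903(12.4) + 0.097(18.1) = 12.9529
T̂_B = 0.668(14.2) + 0.332(20.2) = 16.1920
T̂_A − T̂_B = -3.2391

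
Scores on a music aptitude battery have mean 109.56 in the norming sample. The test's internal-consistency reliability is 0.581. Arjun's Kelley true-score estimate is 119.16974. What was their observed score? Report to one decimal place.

126.1

T̂ = ρX + (1 − ρ)μ  ⇒  X = (T̂ − (1 − ρ)μ) / ρ
X = (119.16974 − 0.419 × 109.56) / 0.581 = (119.16974 − 45.90564) / 0.581 = 73.26410 / 0.581 = 126.100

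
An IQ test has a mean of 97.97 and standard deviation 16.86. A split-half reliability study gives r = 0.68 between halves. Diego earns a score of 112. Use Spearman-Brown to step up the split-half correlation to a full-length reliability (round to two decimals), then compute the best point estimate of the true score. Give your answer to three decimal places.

109.334

Spearman-Brown: ρ = 2r/(1 + r) = 2(0.68)/(1 + 0.68) = 1.360/1.68 = 0.8095 → 0.81
Kelley's formula gives T̂ = 0.81·112 + 0.19·97.97 = 90.72 + 18.6143 = 109.3343.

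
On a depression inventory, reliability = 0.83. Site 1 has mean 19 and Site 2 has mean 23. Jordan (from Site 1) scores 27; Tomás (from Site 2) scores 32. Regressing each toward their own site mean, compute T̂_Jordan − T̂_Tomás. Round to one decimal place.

T̂_Jordan = 0.83(27) + 0.17(19) = 25.640
T̂_Tomás = 0.83(32) + 0.17(23) = 30.470
Difference = 25.640 − 30.470 = -4.830

-4.8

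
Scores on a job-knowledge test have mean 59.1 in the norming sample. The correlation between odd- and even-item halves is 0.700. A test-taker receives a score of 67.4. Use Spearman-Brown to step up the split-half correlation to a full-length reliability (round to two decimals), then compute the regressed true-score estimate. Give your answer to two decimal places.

Spearman-Brown: ρ = 2r/(1 + r) = 2(0.700)/(1 + 0.700) = 1.4000/1.700 = 0.8235 → 0.82
T̂ = ρX + (1 − ρ)μ
  = 0.82 × 67.4 + 0.18 × 59.1
  = 55.268 + 10.638
  = 65.906
  ≈ 65.91

65.91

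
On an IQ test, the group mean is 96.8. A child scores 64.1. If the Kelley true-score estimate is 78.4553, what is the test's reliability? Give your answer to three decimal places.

0.561

T̂ = ρX + (1 − ρ)μ  ⇒  T̂ − μ = ρ(X − μ)
ρ = (T̂ − μ)/(X − μ) = (78.4553 − 96.8) / (64.1 − 96.8) = -18.3447 / -32.7 = 0.56100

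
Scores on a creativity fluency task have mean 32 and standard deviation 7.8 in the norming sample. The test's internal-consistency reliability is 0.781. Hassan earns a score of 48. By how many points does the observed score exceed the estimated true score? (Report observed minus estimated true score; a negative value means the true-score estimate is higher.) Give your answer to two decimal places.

3.50

T̂ = 0.781(48) + 0.219(32) = 37.488 + 7.008 = 44.4960 → 44.496
X − T̂ = 48 − 44.496 = 3.504 → 3.50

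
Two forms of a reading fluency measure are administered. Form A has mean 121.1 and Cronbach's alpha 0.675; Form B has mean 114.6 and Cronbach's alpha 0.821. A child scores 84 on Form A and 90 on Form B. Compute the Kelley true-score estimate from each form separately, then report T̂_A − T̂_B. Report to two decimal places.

1.65

T̂_A = 0.675(84) + 0.325(121.1) = 96.0575
T̂_B = 0.821(90) + 0.179(114.6) = 94.4034
T̂_A − T̂_B = 1.6541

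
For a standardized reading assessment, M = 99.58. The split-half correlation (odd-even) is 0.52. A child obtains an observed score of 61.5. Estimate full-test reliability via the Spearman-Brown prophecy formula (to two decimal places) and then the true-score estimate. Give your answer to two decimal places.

Spearman-Brown: ρ = 2r/(1 + r) = 2(0.52)/(1 + 0.52) = 1.040/1.52 = 0.6842 → 0.68
T̂ = 0.68(61.5) + 0.32(99.58) = 41.820 + 31.8656 = 73.686 → 73.69

73.69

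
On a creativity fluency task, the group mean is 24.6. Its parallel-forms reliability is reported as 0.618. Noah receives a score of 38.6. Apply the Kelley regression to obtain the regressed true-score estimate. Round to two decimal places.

Regress the observed score toward the mean by the unreliability: T̂ = 0.618·38.6 + 0.382·24.6 = 23.8548 + 9.3972 = 33.252.

33.25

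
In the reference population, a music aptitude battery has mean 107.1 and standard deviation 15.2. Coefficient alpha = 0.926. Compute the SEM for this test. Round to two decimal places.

SEM = SD · √(1 − ρ) = 15.2 × √0.074 = 15.2 × 0.2720 = 4.135

4.13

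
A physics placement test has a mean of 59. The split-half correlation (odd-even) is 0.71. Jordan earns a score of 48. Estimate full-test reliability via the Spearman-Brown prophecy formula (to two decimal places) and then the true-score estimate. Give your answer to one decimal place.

Spearman-Brown: ρ = 2r/(1 + r) = 2(0.71)/(1 + 0.71) = 1.420/1.71 = 0.8304 → 0.83
T̂ = ρX + (1 − ρ)μ
  = 0.83 × 48 + 0.17 × 59
  = 39.84 + 10.03
  = 49.87
  ≈ 49.9

49.9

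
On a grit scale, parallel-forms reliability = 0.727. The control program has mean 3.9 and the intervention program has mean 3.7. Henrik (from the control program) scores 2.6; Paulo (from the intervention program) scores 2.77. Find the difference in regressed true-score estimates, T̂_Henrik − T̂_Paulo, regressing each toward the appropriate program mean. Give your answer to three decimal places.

-0.069

T̂_Henrik = 0.727(2.6) + 0.273(3.9) = 2.95490
T̂_Paulo = 0.727(2.77) + 0.273(3.7) = 3.02389
Difference = 2.95490 − 3.02389 = -0.06899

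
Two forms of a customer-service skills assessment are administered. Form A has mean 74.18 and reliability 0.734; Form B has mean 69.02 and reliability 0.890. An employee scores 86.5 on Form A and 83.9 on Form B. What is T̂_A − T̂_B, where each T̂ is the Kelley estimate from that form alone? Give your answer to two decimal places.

T̂_A = 0.734(86.5) + 0.266(74.18) = 83.2229
T̂_B = 0.890(83.9) + 0.110(69.02) = 82.2632
T̂_A − T̂_B = 0.9597

0.96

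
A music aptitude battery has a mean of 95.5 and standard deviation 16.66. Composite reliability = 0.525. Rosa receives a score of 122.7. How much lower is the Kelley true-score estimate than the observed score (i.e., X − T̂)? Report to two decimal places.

12.92

Weight the observed score by reliability and the mean by (1 − reliability): T̂ = 0.525·122.7 + 0.475·95.5 = 64.4175 + 45.3625 = 109.7800.
X − T̂ = 122.7 − 109.780 = 12.920 → 12.92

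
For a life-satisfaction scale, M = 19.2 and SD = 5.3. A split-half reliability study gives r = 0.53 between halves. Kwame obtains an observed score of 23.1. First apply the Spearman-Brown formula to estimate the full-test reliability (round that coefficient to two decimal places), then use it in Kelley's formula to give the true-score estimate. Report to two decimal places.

21.89

Spearman-Brown: ρ = 2r/(1 + r) = 2(0.53)/(1 + 0.53) = 1.060/1.53 = 0.6928 → 0.69
Kelley's formula gives T̂ = 0.69·23.1 + 0.31·19.2 = 15.939 + 5.952 = 21.891.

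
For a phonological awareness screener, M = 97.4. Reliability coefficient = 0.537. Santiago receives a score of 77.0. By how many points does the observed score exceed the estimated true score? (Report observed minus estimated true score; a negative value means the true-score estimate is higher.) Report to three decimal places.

T̂ = 0.537(77.0) + 0.463(97.4) = 41.3490 + 45.0962 = 86.44520 → 86.4452
X − T̂ = 77.0 − 86.4452 = -9.4452 → -9.445

-9.445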